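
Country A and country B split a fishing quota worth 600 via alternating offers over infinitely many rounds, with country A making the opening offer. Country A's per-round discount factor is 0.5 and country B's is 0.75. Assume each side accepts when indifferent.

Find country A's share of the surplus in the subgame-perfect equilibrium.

In a stationary SPE each proposer offers the other exactly their discounted continuation value.
If country A keeps x when proposing and country B keeps y when proposing, then x = 600 − 0.75y and y = 600 − 0.5x.
Solving: x = 600(1 − 0.75) / (1 − 0.5·0.75) = 150 / 0.625 = 240.
Country B gets 600 − 240 = 360.

240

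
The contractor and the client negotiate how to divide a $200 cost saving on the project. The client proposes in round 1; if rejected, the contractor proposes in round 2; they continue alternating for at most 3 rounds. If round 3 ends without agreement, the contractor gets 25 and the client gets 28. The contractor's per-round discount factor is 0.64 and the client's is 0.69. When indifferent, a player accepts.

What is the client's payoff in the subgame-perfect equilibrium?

149.28

Round 3 (the client proposes): the contractor gets 25 if talks fail, so the client offers 25 and keeps 175.
Round 2 (the contractor proposes): the client can get 175 next round, worth 0.69 × 175 = 120.75 now, so the contractor offers 120.75, keeping 79.25.
Round 1 (the client proposes): the contractor can get 79.25 next round, worth 0.64 × 79.25 = 50.72 now. The client offers 50.72 and keeps 200 − 50.72 = 149.28.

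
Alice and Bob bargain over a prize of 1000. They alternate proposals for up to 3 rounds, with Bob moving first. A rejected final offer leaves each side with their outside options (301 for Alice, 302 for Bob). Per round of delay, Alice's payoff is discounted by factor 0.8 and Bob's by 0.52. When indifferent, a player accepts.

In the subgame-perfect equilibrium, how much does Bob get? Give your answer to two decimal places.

Round 3 (Bob proposes): Alice gets 301 if talks fail, so Bob offers 301 and keeps 699.
Round 2 (Alice proposes): Bob can get 699 next round, worth 0.52 × 699 = 363.48 now, so Alice offers 363.48, keeping 636.52.
Round 1 (Bob proposes): Alice can get 636.52 next round, worth 0.8 × 636.52 = 509.216 now, so Bob offers 509.216, keeping 490.784.

490.78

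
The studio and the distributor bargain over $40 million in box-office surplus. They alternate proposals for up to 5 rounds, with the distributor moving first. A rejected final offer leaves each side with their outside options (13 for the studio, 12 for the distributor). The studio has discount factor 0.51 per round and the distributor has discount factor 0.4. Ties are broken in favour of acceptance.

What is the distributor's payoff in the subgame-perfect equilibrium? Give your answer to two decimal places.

24.72

Round 5 (the distributor proposes): the studio gets 13 if talks fail, so the distributor offers 13 and keeps 27.
Round 4 (the studio proposes): the distributor can get 27 next round, worth 0.4 × 27 = 10.8 now; the studio offers that and keeps 29.2.
Round 3 (the distributor proposes): the studio can get 29.2 next round, worth 0.51 × 29.2 = 14.892 now; the distributor offers that and keeps 25.108.
Round 2 (the studio proposes): the distributor can get 25.108 next round, worth 0.4 × 25.108 = 10.0432 now, so the studio offers 10.0432, keeping 29.9568.
Round 1 (the distributor proposes): the studio can get 29.9568 next round, worth 0.51 × 29.9568 = 15.277968 now, so the distributor offers 15.277968, keeping 24.722032.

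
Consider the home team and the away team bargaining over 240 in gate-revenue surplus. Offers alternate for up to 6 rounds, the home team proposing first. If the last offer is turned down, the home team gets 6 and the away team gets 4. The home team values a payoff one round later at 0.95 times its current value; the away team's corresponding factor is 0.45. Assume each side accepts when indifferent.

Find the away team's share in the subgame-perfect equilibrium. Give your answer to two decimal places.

Round 6 (the away team proposes): the home team gets 6 if talks fail, so the away team offers 6 and keeps 234.
Round 5 (the home team proposes): the away team can get 234 next round, worth 0.45 × 234 = 105.3 now. The home team offers 105.3 and keeps 240 − 105.3 = 134.7.
Round 4 (the away team proposes): the home team can get 134.7 next round, worth 0.95 × 134.7 = 127.965 now. The away team offers 127.965 and keeps 240 − 127.965 = 112.035.
Round 3 (the home team proposes): the away team can get 112.035 next round, worth 0.45 × 112.035 = 50.41575 now, so the home team offers 50.41575, keeping 189.58425.
Round 2 (the away team proposes): the home team can get 189.58425 next round, worth 0.95 × 189.58425 = 180.1050375 now; the away team offers that and keeps 59.8949625.
Round 1 (the home team proposes): the away team can get 59.8949625 next round, worth 0.45 × 59.8949625 = 26.952733125 now. The home team offers 26.952733125 and keeps 240 − 26.952733125 = 213.047266875.

26.95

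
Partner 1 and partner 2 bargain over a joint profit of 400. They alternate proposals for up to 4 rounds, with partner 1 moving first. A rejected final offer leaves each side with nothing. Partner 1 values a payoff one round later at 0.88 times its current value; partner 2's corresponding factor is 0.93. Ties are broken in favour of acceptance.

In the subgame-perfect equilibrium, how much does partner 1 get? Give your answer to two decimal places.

50.92

Round 4 (partner 2 proposes): rejection yields 0 for partner 1; partner 2 offers 0 and keeps 400.
Round 3 (partner 1 proposes): partner 2 can get 400 next round, worth 0.93 × 400 = 372 now; partner 1 offers that and keeps 28.
Round 2 (partner 2 proposes): partner 1 can get 28 next round, worth 0.88 × 28 = 24.64 now, so partner 2 offers 24.64, keeping 375.36.
Round 1 (partner 1 proposes): partner 2 can get 375.36 next round, worth 0.93 × 375.36 = 349.0848 now, so partner 1 offers 349.0848, keeping 50.9152.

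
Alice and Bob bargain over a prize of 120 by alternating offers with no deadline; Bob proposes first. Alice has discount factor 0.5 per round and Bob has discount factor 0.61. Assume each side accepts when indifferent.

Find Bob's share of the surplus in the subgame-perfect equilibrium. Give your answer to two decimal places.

In a stationary SPE each proposer offers the other exactly their discounted continuation value.
If Bob keeps x when proposing and Alice keeps y when proposing, then x = 120 − 0.5y and y = 120 − 0.61x.
Solving: x = 120(1 − 0.5) / (1 − 0.61·0.5) = 60 / 0.695 ≈ 86.3309.
Alice gets 120 − 86.3309 ≈ 33.6691.

86.33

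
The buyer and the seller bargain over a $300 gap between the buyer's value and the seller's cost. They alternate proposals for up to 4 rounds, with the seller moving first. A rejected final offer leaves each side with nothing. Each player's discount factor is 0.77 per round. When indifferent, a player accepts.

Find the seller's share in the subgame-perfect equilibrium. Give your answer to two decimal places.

By backward induction:
Round 4 (the buyer proposes): the seller will accept anything ≥ 0, so the buyer offers 0 and keeps 300.
Round 3 (the seller proposes): the buyer can get 300 next round, worth 0.77 × 300 = 231 now. The seller offers 231 and keeps 300 − 231 = 69.
Round 2 (the buyer proposes): the seller can get 69 next round, worth 0.77 × 69 = 53.13 now, so the buyer offers 53.13, keeping 246.87.
Round 1 (the seller proposes): the buyer can get 246.87 next round, worth 0.77 × 246.87 = 190.0899 now; the seller offers that and keeps 109.9101.

109.91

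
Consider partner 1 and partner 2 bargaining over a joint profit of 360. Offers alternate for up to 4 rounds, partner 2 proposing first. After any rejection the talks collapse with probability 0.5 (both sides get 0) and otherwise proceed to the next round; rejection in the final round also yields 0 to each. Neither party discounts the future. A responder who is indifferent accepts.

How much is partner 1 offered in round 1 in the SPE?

135

By backward induction:
Round 4 (partner 1 proposes): rejection yields 0 for partner 2; partner 1 offers 0 and keeps 360.
Round 3 (partner 2 proposes): rejecting gives partner 1 an expected 0.5 × 360 = 180; partner 2 offers that and keeps 180.
Round 2 (partner 1 proposes): rejecting gives partner 2 an expected 0.5 × 180 = 90; partner 1 offers that and keeps 270.
Round 1 (partner 2 proposes): rejecting gives partner 1 an expected 0.5 × 270 = 135, so partner 2 offers 135, keeping 225.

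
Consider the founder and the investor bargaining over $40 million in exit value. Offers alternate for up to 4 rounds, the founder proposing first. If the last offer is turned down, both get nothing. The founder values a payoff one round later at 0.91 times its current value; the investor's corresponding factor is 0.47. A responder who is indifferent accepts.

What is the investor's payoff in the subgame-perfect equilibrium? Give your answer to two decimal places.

9.73

Round 4 (the investor proposes): rejection yields 0 for the founder; the investor offers 0 and keeps 40.
Round 3 (the founder proposes): the investor can get 40 next round, worth 0.47 × 40 = 18.8 now; the founder offers that and keeps 21.2.
Round 2 (the investor proposes): the founder can get 21.2 next round, worth 0.91 × 21.2 = 19.292 now. The investor offers 19.292 and keeps 40 − 19.292 = 20.708.
Round 1 (the founder proposes): the investor can get 20.708 next round, worth 0.47 × 20.708 = 9.73276 now. The founder offers 9.73276 and keeps 40 − 9.73276 = 30.26724.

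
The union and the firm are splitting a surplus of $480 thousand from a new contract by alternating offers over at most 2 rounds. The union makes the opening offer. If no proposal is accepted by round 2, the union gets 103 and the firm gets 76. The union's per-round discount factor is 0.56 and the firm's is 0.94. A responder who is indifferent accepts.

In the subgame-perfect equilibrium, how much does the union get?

125.62

Round 2 (the firm proposes): the union gets 103 if talks fail, so the firm offers 103 and keeps 377.
Round 1 (the union proposes): the firm can get 377 next round, worth 0.94 × 377 = 354.38 now; the union offers that and keeps 125.62.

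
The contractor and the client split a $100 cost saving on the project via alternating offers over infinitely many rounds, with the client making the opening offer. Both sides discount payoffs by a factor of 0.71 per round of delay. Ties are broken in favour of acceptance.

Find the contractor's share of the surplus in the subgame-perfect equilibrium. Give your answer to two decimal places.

When the client proposes, the contractor accepts any offer worth at least 0.71 times what the contractor would get by proposing next round; and vice versa.
This gives x = 100 − 0.71y and y = 100 − 0.71x, where x and y are each side's share when it proposes.
Hence (1 − 0.71·0.71)x = 100(1 − 0.71), i.e. 0.4959·x = 29.
x ≈ 58.4795; the contractor's share is 100 − x ≈ 41.5205.

41.52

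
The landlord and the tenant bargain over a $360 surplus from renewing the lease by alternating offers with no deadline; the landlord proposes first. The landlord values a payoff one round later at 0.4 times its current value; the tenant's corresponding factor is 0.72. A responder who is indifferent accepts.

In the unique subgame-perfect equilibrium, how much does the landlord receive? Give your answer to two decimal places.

When the landlord proposes, the tenant accepts any offer worth at least 0.72 times what the tenant would get by proposing next round; and vice versa.
This gives x = 360 − 0.72y and y = 360 − 0.4x, where x and y are each side's share when it proposes.
Hence (1 − 0.72·0.4)x = 360(1 − 0.72), i.e. 0.712·x = 100.8.
x ≈ 141.5730; the tenant's share is 360 − x ≈ 218.4270.

141.57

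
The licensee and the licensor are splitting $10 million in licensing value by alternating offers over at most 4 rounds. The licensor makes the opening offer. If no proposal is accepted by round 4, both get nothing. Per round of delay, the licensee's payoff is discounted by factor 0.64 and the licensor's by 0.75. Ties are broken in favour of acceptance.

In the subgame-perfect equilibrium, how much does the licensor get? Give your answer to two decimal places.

5.33

Round 4 (the licensee proposes): rejection yields 0 for the licensor; the licensee offers 0 and keeps 10.
Round 3 (the licensor proposes): the licensee can get 10 next round, worth 0.64 × 10 = 6.4 now. The licensor offers 6.4 and keeps 10 − 6.4 = 3.6.
Round 2 (the licensee proposes): the licensor can get 3.6 next round, worth 0.75 × 3.6 = 2.7 now. The licensee offers 2.7 and keeps 10 − 2.7 = 7.3.
Round 1 (the licensor proposes): the licensee can get 7.3 next round, worth 0.64 × 7.3 = 4.672 now. The licensor offers 4.672 and keeps 10 − 4.672 = 5.328.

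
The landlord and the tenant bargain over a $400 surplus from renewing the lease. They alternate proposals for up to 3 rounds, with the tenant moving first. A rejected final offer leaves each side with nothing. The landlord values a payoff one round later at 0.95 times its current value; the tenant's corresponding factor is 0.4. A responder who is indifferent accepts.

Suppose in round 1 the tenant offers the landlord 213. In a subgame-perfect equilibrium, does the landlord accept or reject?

Round 3 (the tenant proposes): rejection yields 0 for the landlord; the tenant offers 0 and keeps 400.
Round 2 (the landlord proposes): the tenant can get 400 next round, worth 0.4 × 400 = 160 now, so the landlord offers 160, keeping 240.
So by rejecting in round 1, the landlord gets 240 next round, worth 0.95 × 240 = 228 now.
Offer 213 < 228, so the landlord rejects.

Reject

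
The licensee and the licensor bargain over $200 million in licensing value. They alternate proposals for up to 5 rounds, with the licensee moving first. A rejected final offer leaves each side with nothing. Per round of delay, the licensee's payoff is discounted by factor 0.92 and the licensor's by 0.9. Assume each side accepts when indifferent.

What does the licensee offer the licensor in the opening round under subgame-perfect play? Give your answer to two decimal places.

26.32

Solve by backward induction from round 5.
Round 5 (the licensee proposes): rejection yields 0 for the licensor; the licensee offers 0 and keeps 200.
Round 4 (the licensor proposes): the licensee can get 200 next round, worth 0.92 × 200 = 184 now. The licensor offers 184 and keeps 200 − 184 = 16.
Round 3 (the licensee proposes): the licensor can get 16 next round, worth 0.9 × 16 = 14.4 now. The licensee offers 14.4 and keeps 200 − 14.4 = 185.6.
Round 2 (the licensor proposes): the licensee can get 185.6 next round, worth 0.92 × 185.6 = 170.752 now. The licensor offers 170.752 and keeps 200 − 170.752 = 29.248.
Round 1 (the licensee proposes): the licensor can get 29.248 next round, worth 0.9 × 29.248 = 26.3232 now, so the licensee offers 26.3232, keeping 173.6768.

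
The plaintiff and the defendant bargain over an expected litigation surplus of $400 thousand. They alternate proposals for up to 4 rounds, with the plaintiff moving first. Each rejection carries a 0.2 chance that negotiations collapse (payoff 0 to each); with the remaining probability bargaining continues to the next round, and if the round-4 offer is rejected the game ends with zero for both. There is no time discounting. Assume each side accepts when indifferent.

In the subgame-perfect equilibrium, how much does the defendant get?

By backward induction:
Round 4 (the defendant proposes): rejection yields 0 for the plaintiff; the defendant offers 0 and keeps 400.
Round 3 (the plaintiff proposes): rejecting gives the defendant an expected 0.8 × 400 = 320; the plaintiff offers that and keeps 80.
Round 2 (the defendant proposes): rejecting gives the plaintiff an expected 0.8 × 80 = 64, so the defendant offers 64, keeping 336.
Round 1 (the plaintiff proposes): rejecting gives the defendant an expected 0.8 × 336 = 268.8, so the plaintiff offers 268.8, keeping 131.2.

268.8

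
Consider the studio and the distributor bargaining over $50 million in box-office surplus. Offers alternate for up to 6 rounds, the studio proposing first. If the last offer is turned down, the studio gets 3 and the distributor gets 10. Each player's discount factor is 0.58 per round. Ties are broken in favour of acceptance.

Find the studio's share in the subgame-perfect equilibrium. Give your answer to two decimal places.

30.64

Round 6 (the distributor proposes): the studio gets 3 if talks fail, so the distributor offers 3 and keeps 47.
Round 5 (the studio proposes): the distributor can get 47 next round, worth 0.58 × 47 = 27.26 now. The studio offers 27.26 and keeps 50 − 27.26 = 22.74.
Round 4 (the distributor proposes): the studio can get 22.74 next round, worth 0.58 × 22.74 = 13.1892 now, so the distributor offers 13.1892, keeping 36.8108.
Round 3 (the studio proposes): the distributor can get 36.8108 next round, worth 0.58 × 36.8108 = 21.350264 now; the studio offers that and keeps 28.649736.
Round 2 (the distributor proposes): the studio can get 28.649736 next round, worth 0.58 × 28.649736 = 16.61684688 now, so the distributor offers 16.61684688, keeping 33.38315312.
Round 1 (the studio proposes): the distributor can get 33.38315312 next round, worth 0.58 × 33.38315312 = 19.3622288096 now, so the studio offers 19.3622288096, keeping 30.6377711904.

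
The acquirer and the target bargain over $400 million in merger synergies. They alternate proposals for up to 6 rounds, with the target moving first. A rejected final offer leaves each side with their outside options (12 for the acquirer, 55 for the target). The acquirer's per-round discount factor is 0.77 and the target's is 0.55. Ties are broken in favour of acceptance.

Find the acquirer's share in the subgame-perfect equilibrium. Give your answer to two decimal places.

Round 6 (the acquirer proposes): the target gets 55 if talks fail, so the acquirer offers 55 and keeps 345.
Round 5 (the target proposes): the acquirer can get 345 next round, worth 0.77 × 345 = 265.65 now; the target offers that and keeps 134.35.
Round 4 (the acquirer proposes): the target can get 134.35 next round, worth 0.55 × 134.35 = 73.8925 now, so the acquirer offers 73.8925, keeping 326.1075.
Round 3 (the target proposes): the acquirer can get 326.1075 next round, worth 0.77 × 326.1075 = 251.102775 now, so the target offers 251.102775, keeping 148.897225.
Round 2 (the acquirer proposes): the target can get 148.897225 next round, worth 0.55 × 148.897225 = 81.89347375 now; the acquirer offers that and keeps 318.10652625.
Round 1 (the target proposes): the acquirer can get 318.10652625 next round, worth 0.77 × 318.10652625 = 244.9420252125 now. The target offers 244.9420252125 and keeps 400 − 244.9420252125 = 155.0579747875.

244.94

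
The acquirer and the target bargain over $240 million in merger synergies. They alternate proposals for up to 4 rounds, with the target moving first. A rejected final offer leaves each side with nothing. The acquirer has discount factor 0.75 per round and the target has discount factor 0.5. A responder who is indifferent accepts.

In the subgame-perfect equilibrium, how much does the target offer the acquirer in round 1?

Solve by backward induction from round 4.
Round 4 (the acquirer proposes): rejection yields 0 for the target; the acquirer offers 0 and keeps 240.
Round 3 (the target proposes): the acquirer can get 240 next round, worth 0.75 × 240 = 180 now, so the target offers 180, keeping 60.
Round 2 (the acquirer proposes): the target can get 60 next round, worth 0.5 × 60 = 30 now. The acquirer offers 30 and keeps 240 − 30 = 210.
Round 1 (the target proposes): the acquirer can get 210 next round, worth 0.75 × 210 = 157.5 now. The target offers 157.5 and keeps 240 − 157.5 = 82.5.

157.5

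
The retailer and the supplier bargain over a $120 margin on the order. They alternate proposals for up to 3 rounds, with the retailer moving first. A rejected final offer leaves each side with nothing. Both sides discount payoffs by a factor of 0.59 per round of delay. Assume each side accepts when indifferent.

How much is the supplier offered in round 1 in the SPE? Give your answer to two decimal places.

29.03

Round 3 (the retailer proposes): the supplier will accept anything ≥ 0, so the retailer offers 0 and keeps 120.
Round 2 (the supplier proposes): the retailer can get 120 next round, worth 0.59 × 120 = 70.8 now. The supplier offers 70.8 and keeps 120 − 70.8 = 49.2.
Round 1 (the retailer proposes): the supplier can get 49.2 next round, worth 0.59 × 49.2 = 29.028 now; the retailer offers that and keeps 90.972.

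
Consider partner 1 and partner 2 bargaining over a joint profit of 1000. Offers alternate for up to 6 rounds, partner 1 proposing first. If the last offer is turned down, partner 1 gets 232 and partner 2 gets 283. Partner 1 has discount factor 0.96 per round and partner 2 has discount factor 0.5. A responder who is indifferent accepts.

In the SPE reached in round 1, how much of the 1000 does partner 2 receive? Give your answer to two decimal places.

Round 6 (partner 2 proposes): partner 1 gets 232 if talks fail, so partner 2 offers 232 and keeps 768.
Round 5 (partner 1 proposes): partner 2 can get 768 next round, worth 0.5 × 768 = 384 now; partner 1 offers that and keeps 616.
Round 4 (partner 2 proposes): partner 1 can get 616 next round, worth 0.96 × 616 = 591.36 now, so partner 2 offers 591.36, keeping 408.64.
Round 3 (partner 1 proposes): partner 2 can get 408.64 next round, worth 0.5 × 408.64 = 204.32 now, so partner 1 offers 204.32, keeping 795.68.
Round 2 (partner 2 proposes): partner 1 can get 795.68 next round, worth 0.96 × 795.68 = 763.8528 now. Partner 2 offers 763.8528 and keeps 1000 − 763.8528 = 236.1472.
Round 1 (partner 1 proposes): partner 2 can get 236.1472 next round, worth 0.5 × 236.1472 = 118.0736 now, so partner 1 offers 118.0736, keeping 881.9264.

118.07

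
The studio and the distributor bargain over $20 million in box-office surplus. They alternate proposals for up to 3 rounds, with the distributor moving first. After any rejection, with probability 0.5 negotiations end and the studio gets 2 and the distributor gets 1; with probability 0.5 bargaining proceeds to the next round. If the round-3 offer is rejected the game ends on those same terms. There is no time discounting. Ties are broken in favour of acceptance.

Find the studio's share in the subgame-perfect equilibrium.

Round 3 (the distributor proposes): the studio gets 2 if talks fail, so the distributor offers 2 and keeps 18.
Round 2 (the studio proposes): rejecting gives the distributor an expected 0.5 × 18 + 0.5 × 1 = 9.5. The studio offers 9.5 and keeps 20 − 9.5 = 10.5.
Round 1 (the distributor proposes): rejecting gives the studio an expected 0.5 × 10.5 + 0.5 × 2 = 6.25; the distributor offers that and keeps 13.75.

6.25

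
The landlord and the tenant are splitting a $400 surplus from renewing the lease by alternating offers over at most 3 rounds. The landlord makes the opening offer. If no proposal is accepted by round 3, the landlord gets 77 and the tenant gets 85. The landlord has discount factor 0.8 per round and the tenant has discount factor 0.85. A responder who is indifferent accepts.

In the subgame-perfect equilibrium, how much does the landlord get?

Round 3 (the landlord proposes): the tenant gets 85 if talks fail, so the landlord offers 85 and keeps 315.
Round 2 (the tenant proposes): the landlord can get 315 next round, worth 0.8 × 315 = 252 now. The tenant offers 252 and keeps 400 − 252 = 148.
Round 1 (the landlord proposes): the tenant can get 148 next round, worth 0.85 × 148 = 125.8 now; the landlord offers that and keeps 274.2.

274.2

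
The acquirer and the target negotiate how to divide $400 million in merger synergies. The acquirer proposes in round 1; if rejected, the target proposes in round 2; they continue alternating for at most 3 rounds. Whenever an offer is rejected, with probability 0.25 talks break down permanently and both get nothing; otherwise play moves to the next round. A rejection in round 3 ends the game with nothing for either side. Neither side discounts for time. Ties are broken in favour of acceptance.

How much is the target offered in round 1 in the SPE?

75

Round 3 (the acquirer proposes): the target will accept anything ≥ 0, so the acquirer offers 0 and keeps 400.
Round 2 (the target proposes): rejecting gives the acquirer an expected 0.75 × 400 = 300; the target offers that and keeps 100.
Round 1 (the acquirer proposes): rejecting gives the target an expected 0.75 × 100 = 75, so the acquirer offers 75, keeping 325.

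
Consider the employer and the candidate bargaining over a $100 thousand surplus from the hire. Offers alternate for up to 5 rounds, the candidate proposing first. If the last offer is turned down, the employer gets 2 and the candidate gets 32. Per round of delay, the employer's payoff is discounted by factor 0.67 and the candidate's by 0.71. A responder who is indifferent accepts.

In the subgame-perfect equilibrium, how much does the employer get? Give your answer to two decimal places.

29.13

Round 5 (the candidate proposes): the employer gets 2 if talks fail, so the candidate offers 2 and keeps 98.
Round 4 (the employer proposes): the candidate can get 98 next round, worth 0.71 × 98 = 69.58 now, so the employer offers 69.58, keeping 30.42.
Round 3 (the candidate proposes): the employer can get 30.42 next round, worth 0.67 × 30.42 = 20.3814 now; the candidate offers that and keeps 79.6186.
Round 2 (the employer proposes): the candidate can get 79.6186 next round, worth 0.71 × 79.6186 = 56.529206 now, so the employer offers 56.529206, keeping 43.470794.
Round 1 (the candidate proposes): the employer can get 43.470794 next round, worth 0.67 × 43.470794 = 29.12543198 now; the candidate offers that and keeps 70.87456802.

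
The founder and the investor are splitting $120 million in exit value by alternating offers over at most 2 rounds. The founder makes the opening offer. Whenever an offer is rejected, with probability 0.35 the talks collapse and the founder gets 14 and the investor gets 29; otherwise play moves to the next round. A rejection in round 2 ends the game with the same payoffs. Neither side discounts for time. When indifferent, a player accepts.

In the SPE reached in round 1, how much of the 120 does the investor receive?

Round 2 (the investor proposes): the founder gets 14 if talks fail, so the investor offers 14 and keeps 106.
Round 1 (the founder proposes): rejecting gives the investor an expected 0.65 × 106 + 0.35 × 29 = 79.05, so the founder offers 79.05, keeping 40.95.

79.05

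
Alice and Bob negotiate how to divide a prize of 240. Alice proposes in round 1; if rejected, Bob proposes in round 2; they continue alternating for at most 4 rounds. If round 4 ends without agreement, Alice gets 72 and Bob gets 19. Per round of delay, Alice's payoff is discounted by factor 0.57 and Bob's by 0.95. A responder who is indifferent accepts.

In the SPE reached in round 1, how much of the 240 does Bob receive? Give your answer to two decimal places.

184.46

Round 4 (Bob proposes): Alice gets 72 if talks fail, so Bob offers 72 and keeps 168.
Round 3 (Alice proposes): Bob can get 168 next round, worth 0.95 × 168 = 159.6 now. Alice offers 159.6 and keeps 240 − 159.6 = 80.4.
Round 2 (Bob proposes): Alice can get 80.4 next round, worth 0.57 × 80.4 = 45.828 now; Bob offers that and keeps 194.172.
Round 1 (Alice proposes): Bob can get 194.172 next round, worth 0.95 × 194.172 = 184.4634 now; Alice offers that and keeps 55.5366.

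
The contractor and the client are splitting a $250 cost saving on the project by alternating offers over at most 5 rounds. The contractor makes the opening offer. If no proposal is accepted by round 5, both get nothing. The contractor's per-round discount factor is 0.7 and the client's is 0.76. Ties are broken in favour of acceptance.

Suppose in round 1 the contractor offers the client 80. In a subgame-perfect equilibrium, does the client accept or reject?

Reject

Round 5 (the contractor proposes): rejection yields 0 for the client; the contractor offers 0 and keeps 250.
Round 4 (the client proposes): the contractor can get 250 next round, worth 0.7 × 250 = 175 now; the client offers that and keeps 75.
Round 3 (the contractor proposes): the client can get 75 next round, worth 0.76 × 75 = 57 now. The contractor offers 57 and keeps 250 − 57 = 193.
Round 2 (the client proposes): the contractor can get 193 next round, worth 0.7 × 193 = 135.1 now; the client offers that and keeps 114.9.
So by rejecting in round 1, the client gets 114.9 next round, worth 0.76 × 114.9 = 87.324 now.
Offer 80 < 87.324, so the client rejects.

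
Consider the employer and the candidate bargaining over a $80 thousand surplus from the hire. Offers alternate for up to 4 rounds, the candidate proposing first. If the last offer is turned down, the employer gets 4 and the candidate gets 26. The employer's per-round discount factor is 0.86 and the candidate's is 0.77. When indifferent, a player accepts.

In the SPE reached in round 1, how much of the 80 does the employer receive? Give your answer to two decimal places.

46.58

By backward induction:
Round 4 (the employer proposes): the candidate gets 26 if talks fail, so the employer offers 26 and keeps 54.
Round 3 (the candidate proposes): the employer can get 54 next round, worth 0.86 × 54 = 46.44 now; the candidate offers that and keeps 33.56.
Round 2 (the employer proposes): the candidate can get 33.56 next round, worth 0.77 × 33.56 = 25.8412 now. The employer offers 25.8412 and keeps 80 − 25.8412 = 54.1588.
Round 1 (the candidate proposes): the employer can get 54.1588 next round, worth 0.86 × 54.1588 = 46.576568 now; the candidate offers that and keeps 33.423432.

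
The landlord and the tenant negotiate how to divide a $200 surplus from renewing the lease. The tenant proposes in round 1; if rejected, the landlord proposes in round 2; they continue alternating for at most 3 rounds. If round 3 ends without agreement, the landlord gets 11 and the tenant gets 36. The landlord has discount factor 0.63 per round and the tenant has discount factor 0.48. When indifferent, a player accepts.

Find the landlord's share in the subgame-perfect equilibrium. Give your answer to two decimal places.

By backward induction:
Round 3 (the tenant proposes): the landlord gets 11 if talks fail, so the tenant offers 11 and keeps 189.
Round 2 (the landlord proposes): the tenant can get 189 next round, worth 0.48 × 189 = 90.72 now, so the landlord offers 90.72, keeping 109.28.
Round 1 (the tenant proposes): the landlord can get 109.28 next round, worth 0.63 × 109.28 = 68.8464 now; the tenant offers that and keeps 131.1536.

68.85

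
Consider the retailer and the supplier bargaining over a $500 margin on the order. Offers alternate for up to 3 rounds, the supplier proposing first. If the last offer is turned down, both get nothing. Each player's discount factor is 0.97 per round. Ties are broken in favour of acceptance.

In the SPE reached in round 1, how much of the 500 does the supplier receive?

485.45

Solve by backward induction from round 3.
Round 3 (the supplier proposes): rejection yields 0 for the retailer; the supplier offers 0 and keeps 500.
Round 2 (the retailer proposes): the supplier can get 500 next round, worth 0.97 × 500 = 485 now, so the retailer offers 485, keeping 15.
Round 1 (the supplier proposes): the retailer can get 15 next round, worth 0.97 × 15 = 14.55 now. The supplier offers 14.55 and keeps 500 − 14.55 = 485.45.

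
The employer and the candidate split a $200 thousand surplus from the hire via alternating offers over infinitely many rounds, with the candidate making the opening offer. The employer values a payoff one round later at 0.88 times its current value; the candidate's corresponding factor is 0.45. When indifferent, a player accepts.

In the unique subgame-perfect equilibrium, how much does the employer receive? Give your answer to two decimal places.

Let x be the candidate's share when the candidate proposes and y be the employer's share when the employer proposes.
The employer accepts iff offered ≥ 0.88·y, so x = 200 − 0.88y. Symmetrically y = 200 − 0.45x.
Substituting: x = 200 − 0.88(200 − 0.45x), giving x(1 − 0.45·0.88) = 200(1 − 0.88).
So x = 200 × 0.12 / 0.604 ≈ 39.7351, and the employer receives 200 − x ≈ 160.2649.

160.26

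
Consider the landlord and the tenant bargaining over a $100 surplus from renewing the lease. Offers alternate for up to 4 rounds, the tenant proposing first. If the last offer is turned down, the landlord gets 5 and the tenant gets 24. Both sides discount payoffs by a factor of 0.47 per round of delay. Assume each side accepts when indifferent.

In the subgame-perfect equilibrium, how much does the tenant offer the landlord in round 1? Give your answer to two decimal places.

32.80

Round 4 (the landlord proposes): the tenant gets 24 if talks fail, so the landlord offers 24 and keeps 76.
Round 3 (the tenant proposes): the landlord can get 76 next round, worth 0.47 × 76 = 35.72 now. The tenant offers 35.72 and keeps 100 − 35.72 = 64.28.
Round 2 (the landlord proposes): the tenant can get 64.28 next round, worth 0.47 × 64.28 = 30.2116 now, so the landlord offers 30.2116, keeping 69.7884.
Round 1 (the tenant proposes): the landlord can get 69.7884 next round, worth 0.47 × 69.7884 = 32.800548 now, so the tenant offers 32.800548, keeping 67.199452.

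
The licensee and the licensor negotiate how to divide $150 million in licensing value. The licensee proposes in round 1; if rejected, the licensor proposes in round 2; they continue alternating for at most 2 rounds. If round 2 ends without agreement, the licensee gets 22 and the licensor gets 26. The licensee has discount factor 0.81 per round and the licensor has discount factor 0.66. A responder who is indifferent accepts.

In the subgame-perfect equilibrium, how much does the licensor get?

84.48

Round 2 (the licensor proposes): the licensee gets 22 if talks fail, so the licensor offers 22 and keeps 128.
Round 1 (the licensee proposes): the licensor can get 128 next round, worth 0.66 × 128 = 84.48 now; the licensee offers that and keeps 65.52.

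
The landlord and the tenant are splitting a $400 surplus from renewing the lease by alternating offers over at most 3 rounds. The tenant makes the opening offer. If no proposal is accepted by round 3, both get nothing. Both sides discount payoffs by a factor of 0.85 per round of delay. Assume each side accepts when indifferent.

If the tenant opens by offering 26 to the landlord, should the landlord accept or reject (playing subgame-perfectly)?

Reject

Work out the landlord's continuation value if the offer is rejected.
Round 3 (the tenant proposes): the landlord will accept anything ≥ 0, so the tenant offers 0 and keeps 400.
Round 2 (the landlord proposes): the tenant can get 400 next round, worth 0.85 × 400 = 340 now. The landlord offers 340 and keeps 400 − 340 = 60.
So by rejecting in round 1, the landlord gets 60 next round, worth 0.85 × 60 = 51 now.
Offer 26 < 51, so the landlord rejects.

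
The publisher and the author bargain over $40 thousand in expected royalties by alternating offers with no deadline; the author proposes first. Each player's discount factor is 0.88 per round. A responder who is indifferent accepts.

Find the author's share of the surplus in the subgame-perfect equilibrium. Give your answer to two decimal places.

21.28

When the author proposes, the publisher accepts any offer worth at least 0.88 times what the publisher would get by proposing next round; and vice versa.
This gives x = 40 − 0.88y and y = 40 − 0.88x, where x and y are each side's share when it proposes.
Hence (1 − 0.88·0.88)x = 40(1 − 0.88), i.e. 0.2256·x = 4.8.
x ≈ 21.2766; the publisher's share is 40 − x ≈ 18.7234.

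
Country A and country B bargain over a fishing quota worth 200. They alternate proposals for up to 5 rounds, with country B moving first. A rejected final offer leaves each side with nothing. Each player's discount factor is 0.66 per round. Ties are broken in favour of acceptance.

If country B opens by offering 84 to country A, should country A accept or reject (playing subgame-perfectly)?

Accept

Round 5 (country B proposes): rejection yields 0 for country A; country B offers 0 and keeps 200.
Round 4 (country A proposes): country B can get 200 next round, worth 0.66 × 200 = 132 now; country A offers that and keeps 68.
Round 3 (country B proposes): country A can get 68 next round, worth 0.66 × 68 = 44.88 now; country B offers that and keeps 155.12.
Round 2 (country A proposes): country B can get 155.12 next round, worth 0.66 × 155.12 = 102.3792 now; country A offers that and keeps 97.6208.
So by rejecting in round 1, country A gets 97.6208 next round, worth 0.66 × 97.6208 = 64.429728 now.
Offer 84 ≥ 64.429728, so country A accepts.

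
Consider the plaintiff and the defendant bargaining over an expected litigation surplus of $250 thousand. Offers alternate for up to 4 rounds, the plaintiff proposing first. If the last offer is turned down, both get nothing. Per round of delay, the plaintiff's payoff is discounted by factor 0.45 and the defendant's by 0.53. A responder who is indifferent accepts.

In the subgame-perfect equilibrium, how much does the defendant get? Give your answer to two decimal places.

Round 4 (the defendant proposes): rejection yields 0 for the plaintiff; the defendant offers 0 and keeps 250.
Round 3 (the plaintiff proposes): the defendant can get 250 next round, worth 0.53 × 250 = 132.5 now. The plaintiff offers 132.5 and keeps 250 − 132.5 = 117.5.
Round 2 (the defendant proposes): the plaintiff can get 117.5 next round, worth 0.45 × 117.5 = 52.875 now. The defendant offers 52.875 and keeps 250 − 52.875 = 197.125.
Round 1 (the plaintiff proposes): the defendant can get 197.125 next round, worth 0.53 × 197.125 = 104.47625 now; the plaintiff offers that and keeps 145.52375.

104.48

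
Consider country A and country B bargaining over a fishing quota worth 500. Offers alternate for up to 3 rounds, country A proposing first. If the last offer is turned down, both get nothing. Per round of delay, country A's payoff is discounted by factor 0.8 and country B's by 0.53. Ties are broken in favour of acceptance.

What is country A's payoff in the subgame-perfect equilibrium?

Round 3 (country A proposes): country B will accept anything ≥ 0, so country A offers 0 and keeps 500.
Round 2 (country B proposes): country A can get 500 next round, worth 0.8 × 500 = 400 now; country B offers that and keeps 100.
Round 1 (country A proposes): country B can get 100 next round, worth 0.53 × 100 = 53 now; country A offers that and keeps 447.

447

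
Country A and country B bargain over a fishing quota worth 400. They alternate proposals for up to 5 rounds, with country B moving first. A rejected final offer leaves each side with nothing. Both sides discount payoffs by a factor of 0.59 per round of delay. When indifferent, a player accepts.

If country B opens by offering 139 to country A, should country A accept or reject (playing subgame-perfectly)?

Work out country A's continuation value if the offer is rejected.
Round 5 (country B proposes): rejection yields 0 for country A; country B offers 0 and keeps 400.
Round 4 (country A proposes): country B can get 400 next round, worth 0.59 × 400 = 236 now, so country A offers 236, keeping 164.
Round 3 (country B proposes): country A can get 164 next round, worth 0.59 × 164 = 96.76 now, so country B offers 96.76, keeping 303.24.
Round 2 (country A proposes): country B can get 303.24 next round, worth 0.59 × 303.24 = 178.9116 now. Country A offers 178.9116 and keeps 400 − 178.9116 = 221.0884.
So by rejecting in round 1, country A gets 221.0884 next round, worth 0.59 × 221.0884 = 130.442156 now.
Offer 139 ≥ 130.442156, so country A accepts.

Accept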